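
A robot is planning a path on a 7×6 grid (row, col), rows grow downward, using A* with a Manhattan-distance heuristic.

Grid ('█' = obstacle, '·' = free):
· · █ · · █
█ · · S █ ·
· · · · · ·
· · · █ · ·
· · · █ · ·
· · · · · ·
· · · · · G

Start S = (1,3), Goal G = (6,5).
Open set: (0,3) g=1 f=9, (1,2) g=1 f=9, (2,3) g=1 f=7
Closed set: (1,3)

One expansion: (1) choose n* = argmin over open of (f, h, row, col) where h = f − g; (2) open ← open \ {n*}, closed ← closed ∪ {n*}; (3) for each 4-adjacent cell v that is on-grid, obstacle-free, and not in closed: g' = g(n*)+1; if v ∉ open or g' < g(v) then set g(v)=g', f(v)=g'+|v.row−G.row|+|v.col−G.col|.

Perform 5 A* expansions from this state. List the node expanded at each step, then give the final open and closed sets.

order=[(2,3) → (2,4) → (2,5) → (3,5) → (4,5)]; open=[(0,3) g=1 f=9, (1,2) g=1 f=9, (1,5) g=4 f=9, (2,2) g=2 f=9, (3,4) g=3 f=7, (4,4) g=6 f=9, (5,5) g=6 f=7]; closed=[(1,3), (2,3), (2,4), (2,5), (3,5), (4,5)]

step 1: expand (2,3) (f=7, h=6) → closed; open now [(0,3) g=1 f=9, (1,2) g=1 f=9, (2,2) g=2 f=9, (2,4) g=2 f=7]
step 2: expand (2,4) (f=7, h=5) → closed; open now [(0,3) g=1 f=9, (1,2) g=1 f=9, (2,2) g=2 f=9, (2,5) g=3 f=7, (3,4) g=3 f=7]
step 3: expand (2,5) (f=7, h=4) → closed; open now [(0,3) g=1 f=9, (1,2) g=1 f=9, (1,5) g=4 f=9, (2,2) g=2 f=9, (3,4) g=3 f=7, (3,5) g=4 f=7]
step 4: expand (3,5) (f=7, h=3) → closed; open now [(0,3) g=1 f=9, (1,2) g=1 f=9, (1,5) g=4 f=9, (2,2) g=2 f=9, (3,4) g=3 f=7, (4,5) g=5 f=7]
step 5: expand (4,5) (f=7, h=2) → closed; open now [(0,3) g=1 f=9, (1,2) g=1 f=9, (1,5) g=4 f=9, (2,2) g=2 f=9, (3,4) g=3 f=7, (4,4) g=6 f=9, (5,5) g=6 f=7]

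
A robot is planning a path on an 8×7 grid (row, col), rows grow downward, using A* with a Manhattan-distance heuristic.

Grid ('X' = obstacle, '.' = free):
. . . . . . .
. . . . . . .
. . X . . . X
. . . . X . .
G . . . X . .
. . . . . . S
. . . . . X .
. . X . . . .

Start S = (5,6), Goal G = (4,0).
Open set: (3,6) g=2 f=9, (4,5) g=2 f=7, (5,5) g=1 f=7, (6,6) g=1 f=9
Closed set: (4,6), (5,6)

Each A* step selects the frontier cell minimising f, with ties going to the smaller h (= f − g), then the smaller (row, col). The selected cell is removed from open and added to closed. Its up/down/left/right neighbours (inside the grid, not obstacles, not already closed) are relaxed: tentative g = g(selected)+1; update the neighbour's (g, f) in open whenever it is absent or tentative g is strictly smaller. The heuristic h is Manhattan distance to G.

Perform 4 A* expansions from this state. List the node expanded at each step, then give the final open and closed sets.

step 1: expand (4,5) (f=7, h=5) → closed; open now [(3,5) g=3 f=9, (3,6) g=2 f=9, (5,5) g=1 f=7, (6,6) g=1 f=9]
step 2: expand (5,5) (f=7, h=6) → closed; open now [(3,5) g=3 f=9, (3,6) g=2 f=9, (5,4) g=2 f=7, (6,6) g=1 f=9]
step 3: expand (5,4) (f=7, h=5) → closed; open now [(3,5) g=3 f=9, (3,6) g=2 f=9, (5,3) g=3 f=7, (6,4) g=3 f=9, (6,6) g=1 f=9]
step 4: expand (5,3) (f=7, h=4) → closed; open now [(3,5) g=3 f=9, (3,6) g=2 f=9, (4,3) g=4 f=7, (5,2) g=4 f=7, (6,3) g=4 f=9, (6,4) g=3 f=9, (6,6) g=1 f=9]

order=[(4,5) → (5,5) → (5,4) → (5,3)]; open=[(3,5) g=3 f=9, (3,6) g=2 f=9, (4,3) g=4 f=7, (5,2) g=4 f=7, (6,3) g=4 f=9, (6,4) g=3 f=9, (6,6) g=1 f=9]; closed=[(4,5), (4,6), (5,3), (5,4), (5,5), (5,6)]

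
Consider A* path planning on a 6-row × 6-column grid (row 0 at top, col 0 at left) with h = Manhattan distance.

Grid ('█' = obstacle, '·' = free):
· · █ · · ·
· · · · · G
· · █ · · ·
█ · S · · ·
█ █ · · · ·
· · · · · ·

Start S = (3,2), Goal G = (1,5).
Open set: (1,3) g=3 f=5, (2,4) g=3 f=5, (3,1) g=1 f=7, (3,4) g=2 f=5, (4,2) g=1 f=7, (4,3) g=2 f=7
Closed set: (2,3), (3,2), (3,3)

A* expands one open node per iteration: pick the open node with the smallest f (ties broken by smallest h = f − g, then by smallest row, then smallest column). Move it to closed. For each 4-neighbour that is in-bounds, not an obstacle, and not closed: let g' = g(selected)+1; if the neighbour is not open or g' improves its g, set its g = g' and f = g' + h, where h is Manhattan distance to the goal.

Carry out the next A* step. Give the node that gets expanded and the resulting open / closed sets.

expanded=(1,3); open=[(0,3) g=4 f=7, (1,2) g=4 f=7, (1,4) g=4 f=5, (2,4) g=3 f=5, (3,1) g=1 f=7, (3,4) g=2 f=5, (4,2) g=1 f=7, (4,3) g=2 f=7]; closed=[(1,3), (2,3), (3,2), (3,3)]

step 1: expand (1,3) (f=5, h=2) → closed; open now [(0,3) g=4 f=7, (1,2) g=4 f=7, (1,4) g=4 f=5, (2,4) g=3 f=5, (3,1) g=1 f=7, (3,4) g=2 f=5, (4,2) g=1 f=7, (4,3) g=2 f=7]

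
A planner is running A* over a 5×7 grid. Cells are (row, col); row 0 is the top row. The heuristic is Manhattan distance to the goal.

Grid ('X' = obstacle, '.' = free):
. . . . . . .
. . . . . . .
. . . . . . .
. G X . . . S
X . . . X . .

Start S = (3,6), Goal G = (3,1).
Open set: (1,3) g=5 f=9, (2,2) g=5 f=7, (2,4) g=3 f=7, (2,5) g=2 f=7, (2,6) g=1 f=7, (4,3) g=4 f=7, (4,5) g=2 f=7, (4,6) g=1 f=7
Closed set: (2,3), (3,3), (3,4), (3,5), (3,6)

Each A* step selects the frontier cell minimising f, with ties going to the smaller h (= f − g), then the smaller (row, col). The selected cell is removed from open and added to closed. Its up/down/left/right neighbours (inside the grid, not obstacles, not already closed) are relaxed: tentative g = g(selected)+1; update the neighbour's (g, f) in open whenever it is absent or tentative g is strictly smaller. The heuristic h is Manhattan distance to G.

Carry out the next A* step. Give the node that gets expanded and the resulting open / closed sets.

step 1: expand (2,2) (f=7, h=2) → closed; open now [(1,2) g=6 f=9, (1,3) g=5 f=9, (2,1) g=6 f=7, (2,4) g=3 f=7, (2,5) g=2 f=7, (2,6) g=1 f=7, (4,3) g=4 f=7, (4,5) g=2 f=7, (4,6) g=1 f=7]

expanded=(2,2); open=[(1,2) g=6 f=9, (1,3) g=5 f=9, (2,1) g=6 f=7, (2,4) g=3 f=7, (2,5) g=2 f=7, (2,6) g=1 f=7, (4,3) g=4 f=7, (4,5) g=2 f=7, (4,6) g=1 f=7]; closed=[(2,2), (2,3), (3,3), (3,4), (3,5), (3,6)]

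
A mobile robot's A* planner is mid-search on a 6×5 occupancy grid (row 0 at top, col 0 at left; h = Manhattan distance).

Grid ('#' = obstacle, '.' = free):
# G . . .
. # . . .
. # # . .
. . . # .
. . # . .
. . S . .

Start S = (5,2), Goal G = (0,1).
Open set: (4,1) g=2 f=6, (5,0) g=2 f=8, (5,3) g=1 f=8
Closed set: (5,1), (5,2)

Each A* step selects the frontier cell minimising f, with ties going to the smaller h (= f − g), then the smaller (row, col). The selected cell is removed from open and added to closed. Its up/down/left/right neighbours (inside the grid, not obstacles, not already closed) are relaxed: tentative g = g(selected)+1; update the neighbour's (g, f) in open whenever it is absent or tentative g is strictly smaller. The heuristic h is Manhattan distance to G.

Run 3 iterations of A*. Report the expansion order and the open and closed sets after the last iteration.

order=[(4,1) → (3,1) → (3,0)]; open=[(2,0) g=5 f=8, (3,2) g=4 f=8, (4,0) g=3 f=8, (5,0) g=2 f=8, (5,3) g=1 f=8]; closed=[(3,0), (3,1), (4,1), (5,1), (5,2)]

step 1: expand (4,1) (f=6, h=4) → closed; open now [(3,1) g=3 f=6, (4,0) g=3 f=8, (5,0) g=2 f=8, (5,3) g=1 f=8]
step 2: expand (3,1) (f=6, h=3) → closed; open now [(3,0) g=4 f=8, (3,2) g=4 f=8, (4,0) g=3 f=8, (5,0) g=2 f=8, (5,3) g=1 f=8]
step 3: expand (3,0) (f=8, h=4) → closed; open now [(2,0) g=5 f=8, (3,2) g=4 f=8, (4,0) g=3 f=8, (5,0) g=2 f=8, (5,3) g=1 f=8]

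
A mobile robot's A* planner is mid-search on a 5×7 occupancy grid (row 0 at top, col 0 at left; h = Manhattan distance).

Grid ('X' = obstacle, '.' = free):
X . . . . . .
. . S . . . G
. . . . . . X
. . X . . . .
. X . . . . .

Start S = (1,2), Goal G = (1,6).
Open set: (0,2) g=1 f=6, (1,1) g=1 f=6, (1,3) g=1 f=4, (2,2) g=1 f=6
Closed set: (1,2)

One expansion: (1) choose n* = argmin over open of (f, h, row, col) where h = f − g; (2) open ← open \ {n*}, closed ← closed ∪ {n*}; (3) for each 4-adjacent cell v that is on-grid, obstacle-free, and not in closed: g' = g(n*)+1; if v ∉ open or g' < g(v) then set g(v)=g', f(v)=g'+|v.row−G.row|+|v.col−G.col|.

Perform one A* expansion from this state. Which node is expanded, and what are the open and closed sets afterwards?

expanded=(1,3); open=[(0,2) g=1 f=6, (0,3) g=2 f=6, (1,1) g=1 f=6, (1,4) g=2 f=4, (2,2) g=1 f=6, (2,3) g=2 f=6]; closed=[(1,2), (1,3)]

step 1: expand (1,3) (f=4, h=3) → closed; open now [(0,2) g=1 f=6, (0,3) g=2 f=6, (1,1) g=1 f=6, (1,4) g=2 f=4, (2,2) g=1 f=6, (2,3) g=2 f=6]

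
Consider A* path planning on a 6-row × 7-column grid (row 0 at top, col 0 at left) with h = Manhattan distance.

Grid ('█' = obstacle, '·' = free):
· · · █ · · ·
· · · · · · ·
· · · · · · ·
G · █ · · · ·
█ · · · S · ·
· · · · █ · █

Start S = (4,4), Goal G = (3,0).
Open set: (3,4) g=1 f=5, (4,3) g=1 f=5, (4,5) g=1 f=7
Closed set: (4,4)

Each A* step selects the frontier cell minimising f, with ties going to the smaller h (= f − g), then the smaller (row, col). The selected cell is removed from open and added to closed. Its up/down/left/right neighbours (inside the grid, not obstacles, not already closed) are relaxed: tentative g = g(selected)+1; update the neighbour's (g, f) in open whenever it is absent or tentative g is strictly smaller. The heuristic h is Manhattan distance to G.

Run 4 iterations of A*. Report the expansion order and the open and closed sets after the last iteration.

step 1: expand (3,4) (f=5, h=4) → closed; open now [(2,4) g=2 f=7, (3,3) g=2 f=5, (3,5) g=2 f=7, (4,3) g=1 f=5, (4,5) g=1 f=7]
step 2: expand (3,3) (f=5, h=3) → closed; open now [(2,3) g=3 f=7, (2,4) g=2 f=7, (3,5) g=2 f=7, (4,3) g=1 f=5, (4,5) g=1 f=7]
step 3: expand (4,3) (f=5, h=4) → closed; open now [(2,3) g=3 f=7, (2,4) g=2 f=7, (3,5) g=2 f=7, (4,2) g=2 f=5, (4,5) g=1 f=7, (5,3) g=2 f=7]
step 4: expand (4,2) (f=5, h=3) → closed; open now [(2,3) g=3 f=7, (2,4) g=2 f=7, (3,5) g=2 f=7, (4,1) g=3 f=5, (4,5) g=1 f=7, (5,2) g=3 f=7, (5,3) g=2 f=7]

order=[(3,4) → (3,3) → (4,3) → (4,2)]; open=[(2,3) g=3 f=7, (2,4) g=2 f=7, (3,5) g=2 f=7, (4,1) g=3 f=5, (4,5) g=1 f=7, (5,2) g=3 f=7, (5,3) g=2 f=7]; closed=[(3,3), (3,4), (4,2), (4,3), (4,4)]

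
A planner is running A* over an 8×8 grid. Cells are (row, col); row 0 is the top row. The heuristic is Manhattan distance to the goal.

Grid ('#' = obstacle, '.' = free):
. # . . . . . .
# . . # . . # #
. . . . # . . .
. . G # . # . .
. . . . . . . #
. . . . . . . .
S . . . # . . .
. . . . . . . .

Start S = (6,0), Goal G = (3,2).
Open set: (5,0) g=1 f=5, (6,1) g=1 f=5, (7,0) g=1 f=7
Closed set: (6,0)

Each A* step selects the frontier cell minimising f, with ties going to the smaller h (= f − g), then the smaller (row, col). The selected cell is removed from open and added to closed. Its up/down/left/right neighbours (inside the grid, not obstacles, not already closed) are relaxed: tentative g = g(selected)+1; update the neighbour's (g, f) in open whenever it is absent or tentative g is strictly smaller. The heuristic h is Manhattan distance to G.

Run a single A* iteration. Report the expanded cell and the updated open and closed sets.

step 1: expand (5,0) (f=5, h=4) → closed; open now [(4,0) g=2 f=5, (5,1) g=2 f=5, (6,1) g=1 f=5, (7,0) g=1 f=7]

expanded=(5,0); open=[(4,0) g=2 f=5, (5,1) g=2 f=5, (6,1) g=1 f=5, (7,0) g=1 f=7]; closed=[(5,0), (6,0)]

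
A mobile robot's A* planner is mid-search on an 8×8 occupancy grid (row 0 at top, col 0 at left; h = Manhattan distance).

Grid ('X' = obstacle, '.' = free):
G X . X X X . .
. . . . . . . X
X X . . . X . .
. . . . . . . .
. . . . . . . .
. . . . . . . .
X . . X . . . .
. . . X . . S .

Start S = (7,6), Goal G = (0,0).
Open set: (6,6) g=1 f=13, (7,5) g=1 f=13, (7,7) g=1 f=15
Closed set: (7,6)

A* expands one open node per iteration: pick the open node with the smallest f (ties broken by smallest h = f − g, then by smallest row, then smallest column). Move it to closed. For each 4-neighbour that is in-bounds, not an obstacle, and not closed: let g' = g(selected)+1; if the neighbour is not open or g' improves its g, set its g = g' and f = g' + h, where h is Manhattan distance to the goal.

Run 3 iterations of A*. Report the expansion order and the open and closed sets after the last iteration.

step 1: expand (6,6) (f=13, h=12) → closed; open now [(5,6) g=2 f=13, (6,5) g=2 f=13, (6,7) g=2 f=15, (7,5) g=1 f=13, (7,7) g=1 f=15]
step 2: expand (5,6) (f=13, h=11) → closed; open now [(4,6) g=3 f=13, (5,5) g=3 f=13, (5,7) g=3 f=15, (6,5) g=2 f=13, (6,7) g=2 f=15, (7,5) g=1 f=13, (7,7) g=1 f=15]
step 3: expand (4,6) (f=13, h=10) → closed; open now [(3,6) g=4 f=13, (4,5) g=4 f=13, (4,7) g=4 f=15, (5,5) g=3 f=13, (5,7) g=3 f=15, (6,5) g=2 f=13, (6,7) g=2 f=15, (7,5) g=1 f=13, (7,7) g=1 f=15]

order=[(6,6) → (5,6) → (4,6)]; open=[(3,6) g=4 f=13, (4,5) g=4 f=13, (4,7) g=4 f=15, (5,5) g=3 f=13, (5,7) g=3 f=15, (6,5) g=2 f=13, (6,7) g=2 f=15, (7,5) g=1 f=13, (7,7) g=1 f=15]; closed=[(4,6), (5,6), (6,6), (7,6)]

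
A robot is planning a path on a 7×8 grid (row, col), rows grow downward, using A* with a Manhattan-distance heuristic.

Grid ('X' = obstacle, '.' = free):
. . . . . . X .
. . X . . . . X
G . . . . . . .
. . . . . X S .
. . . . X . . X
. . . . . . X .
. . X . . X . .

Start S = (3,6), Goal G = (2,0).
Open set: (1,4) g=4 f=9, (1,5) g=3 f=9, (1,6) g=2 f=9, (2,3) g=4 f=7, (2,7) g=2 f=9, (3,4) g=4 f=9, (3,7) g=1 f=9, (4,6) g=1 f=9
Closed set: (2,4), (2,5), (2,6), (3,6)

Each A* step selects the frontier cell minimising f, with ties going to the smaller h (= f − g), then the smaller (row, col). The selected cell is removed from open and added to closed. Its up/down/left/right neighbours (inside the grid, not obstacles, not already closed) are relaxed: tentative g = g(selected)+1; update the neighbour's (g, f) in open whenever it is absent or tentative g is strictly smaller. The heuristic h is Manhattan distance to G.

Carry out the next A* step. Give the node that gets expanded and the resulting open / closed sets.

expanded=(2,3); open=[(1,3) g=5 f=9, (1,4) g=4 f=9, (1,5) g=3 f=9, (1,6) g=2 f=9, (2,2) g=5 f=7, (2,7) g=2 f=9, (3,3) g=5 f=9, (3,4) g=4 f=9, (3,7) g=1 f=9, (4,6) g=1 f=9]; closed=[(2,3), (2,4), (2,5), (2,6), (3,6)]

step 1: expand (2,3) (f=7, h=3) → closed; open now [(1,3) g=5 f=9, (1,4) g=4 f=9, (1,5) g=3 f=9, (1,6) g=2 f=9, (2,2) g=5 f=7, (2,7) g=2 f=9, (3,3) g=5 f=9, (3,4) g=4 f=9, (3,7) g=1 f=9, (4,6) g=1 f=9]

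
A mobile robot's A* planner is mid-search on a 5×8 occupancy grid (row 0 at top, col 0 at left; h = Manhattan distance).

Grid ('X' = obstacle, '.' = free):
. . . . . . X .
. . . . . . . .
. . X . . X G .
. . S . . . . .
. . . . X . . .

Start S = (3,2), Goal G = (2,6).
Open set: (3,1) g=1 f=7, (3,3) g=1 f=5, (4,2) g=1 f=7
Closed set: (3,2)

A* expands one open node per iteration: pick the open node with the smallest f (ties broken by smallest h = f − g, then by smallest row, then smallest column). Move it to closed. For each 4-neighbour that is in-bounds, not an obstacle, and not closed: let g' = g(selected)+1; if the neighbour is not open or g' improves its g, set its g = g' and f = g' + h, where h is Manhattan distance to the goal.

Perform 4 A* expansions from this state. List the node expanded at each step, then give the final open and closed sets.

step 1: expand (3,3) (f=5, h=4) → closed; open now [(2,3) g=2 f=5, (3,1) g=1 f=7, (3,4) g=2 f=5, (4,2) g=1 f=7, (4,3) g=2 f=7]
step 2: expand (2,3) (f=5, h=3) → closed; open now [(1,3) g=3 f=7, (2,4) g=3 f=5, (3,1) g=1 f=7, (3,4) g=2 f=5, (4,2) g=1 f=7, (4,3) g=2 f=7]
step 3: expand (2,4) (f=5, h=2) → closed; open now [(1,3) g=3 f=7, (1,4) g=4 f=7, (3,1) g=1 f=7, (3,4) g=2 f=5, (4,2) g=1 f=7, (4,3) g=2 f=7]
step 4: expand (3,4) (f=5, h=3) → closed; open now [(1,3) g=3 f=7, (1,4) g=4 f=7, (3,1) g=1 f=7, (3,5) g=3 f=5, (4,2) g=1 f=7, (4,3) g=2 f=7]

order=[(3,3) → (2,3) → (2,4) → (3,4)]; open=[(1,3) g=3 f=7, (1,4) g=4 f=7, (3,1) g=1 f=7, (3,5) g=3 f=5, (4,2) g=1 f=7, (4,3) g=2 f=7]; closed=[(2,3), (2,4), (3,2), (3,3), (3,4)]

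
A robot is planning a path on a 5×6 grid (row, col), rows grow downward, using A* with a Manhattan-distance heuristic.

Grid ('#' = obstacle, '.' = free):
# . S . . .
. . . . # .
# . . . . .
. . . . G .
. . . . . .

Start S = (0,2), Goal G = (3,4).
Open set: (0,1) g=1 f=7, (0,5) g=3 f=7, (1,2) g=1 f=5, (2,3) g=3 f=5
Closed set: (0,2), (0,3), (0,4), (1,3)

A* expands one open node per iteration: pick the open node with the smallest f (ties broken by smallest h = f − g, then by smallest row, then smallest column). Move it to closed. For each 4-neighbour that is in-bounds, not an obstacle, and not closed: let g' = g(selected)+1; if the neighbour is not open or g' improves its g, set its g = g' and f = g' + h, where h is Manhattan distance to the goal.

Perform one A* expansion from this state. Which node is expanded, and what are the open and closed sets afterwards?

expanded=(2,3); open=[(0,1) g=1 f=7, (0,5) g=3 f=7, (1,2) g=1 f=5, (2,2) g=4 f=7, (2,4) g=4 f=5, (3,3) g=4 f=5]; closed=[(0,2), (0,3), (0,4), (1,3), (2,3)]

step 1: expand (2,3) (f=5, h=2) → closed; open now [(0,1) g=1 f=7, (0,5) g=3 f=7, (1,2) g=1 f=5, (2,2) g=4 f=7, (2,4) g=4 f=5, (3,3) g=4 f=5]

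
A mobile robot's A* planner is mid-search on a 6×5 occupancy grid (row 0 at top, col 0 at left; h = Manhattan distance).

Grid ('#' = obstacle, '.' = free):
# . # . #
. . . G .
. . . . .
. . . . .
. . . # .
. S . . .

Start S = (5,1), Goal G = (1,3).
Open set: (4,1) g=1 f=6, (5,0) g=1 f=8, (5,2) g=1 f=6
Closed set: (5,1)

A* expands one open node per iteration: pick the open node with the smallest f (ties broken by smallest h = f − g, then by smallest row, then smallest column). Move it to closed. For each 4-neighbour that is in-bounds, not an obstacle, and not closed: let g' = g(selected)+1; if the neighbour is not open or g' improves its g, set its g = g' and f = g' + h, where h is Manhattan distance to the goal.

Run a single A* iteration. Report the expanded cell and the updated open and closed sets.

expanded=(4,1); open=[(3,1) g=2 f=6, (4,0) g=2 f=8, (4,2) g=2 f=6, (5,0) g=1 f=8, (5,2) g=1 f=6]; closed=[(4,1), (5,1)]

step 1: expand (4,1) (f=6, h=5) → closed; open now [(3,1) g=2 f=6, (4,0) g=2 f=8, (4,2) g=2 f=6, (5,0) g=1 f=8, (5,2) g=1 f=6]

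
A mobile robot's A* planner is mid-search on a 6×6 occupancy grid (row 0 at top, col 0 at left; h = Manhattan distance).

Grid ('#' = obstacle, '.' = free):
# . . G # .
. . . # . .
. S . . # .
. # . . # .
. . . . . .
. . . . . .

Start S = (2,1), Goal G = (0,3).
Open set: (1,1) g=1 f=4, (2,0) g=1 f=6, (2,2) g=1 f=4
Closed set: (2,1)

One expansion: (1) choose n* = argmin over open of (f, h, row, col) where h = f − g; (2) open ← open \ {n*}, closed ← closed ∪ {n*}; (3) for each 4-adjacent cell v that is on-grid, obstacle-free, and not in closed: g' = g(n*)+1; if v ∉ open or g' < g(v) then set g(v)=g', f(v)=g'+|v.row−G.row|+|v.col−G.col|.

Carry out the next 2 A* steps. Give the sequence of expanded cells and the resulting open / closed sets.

step 1: expand (1,1) (f=4, h=3) → closed; open now [(0,1) g=2 f=4, (1,0) g=2 f=6, (1,2) g=2 f=4, (2,0) g=1 f=6, (2,2) g=1 f=4]
step 2: expand (0,1) (f=4, h=2) → closed; open now [(0,2) g=3 f=4, (1,0) g=2 f=6, (1,2) g=2 f=4, (2,0) g=1 f=6, (2,2) g=1 f=4]

order=[(1,1) → (0,1)]; open=[(0,2) g=3 f=4, (1,0) g=2 f=6, (1,2) g=2 f=4, (2,0) g=1 f=6, (2,2) g=1 f=4]; closed=[(0,1), (1,1), (2,1)]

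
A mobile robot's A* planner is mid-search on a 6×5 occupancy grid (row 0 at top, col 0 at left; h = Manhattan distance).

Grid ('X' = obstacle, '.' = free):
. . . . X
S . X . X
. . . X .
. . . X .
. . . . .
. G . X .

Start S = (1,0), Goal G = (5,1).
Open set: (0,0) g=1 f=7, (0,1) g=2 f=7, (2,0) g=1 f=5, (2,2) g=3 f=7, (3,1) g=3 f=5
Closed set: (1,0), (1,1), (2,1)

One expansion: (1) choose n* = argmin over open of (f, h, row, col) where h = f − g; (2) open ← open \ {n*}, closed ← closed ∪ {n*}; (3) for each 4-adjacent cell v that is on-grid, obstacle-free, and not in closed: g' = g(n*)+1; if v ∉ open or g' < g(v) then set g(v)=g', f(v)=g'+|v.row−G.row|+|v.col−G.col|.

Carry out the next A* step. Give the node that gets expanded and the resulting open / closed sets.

expanded=(3,1); open=[(0,0) g=1 f=7, (0,1) g=2 f=7, (2,0) g=1 f=5, (2,2) g=3 f=7, (3,0) g=4 f=7, (3,2) g=4 f=7, (4,1) g=4 f=5]; closed=[(1,0), (1,1), (2,1), (3,1)]

step 1: expand (3,1) (f=5, h=2) → closed; open now [(0,0) g=1 f=7, (0,1) g=2 f=7, (2,0) g=1 f=5, (2,2) g=3 f=7, (3,0) g=4 f=7, (3,2) g=4 f=7, (4,1) g=4 f=5]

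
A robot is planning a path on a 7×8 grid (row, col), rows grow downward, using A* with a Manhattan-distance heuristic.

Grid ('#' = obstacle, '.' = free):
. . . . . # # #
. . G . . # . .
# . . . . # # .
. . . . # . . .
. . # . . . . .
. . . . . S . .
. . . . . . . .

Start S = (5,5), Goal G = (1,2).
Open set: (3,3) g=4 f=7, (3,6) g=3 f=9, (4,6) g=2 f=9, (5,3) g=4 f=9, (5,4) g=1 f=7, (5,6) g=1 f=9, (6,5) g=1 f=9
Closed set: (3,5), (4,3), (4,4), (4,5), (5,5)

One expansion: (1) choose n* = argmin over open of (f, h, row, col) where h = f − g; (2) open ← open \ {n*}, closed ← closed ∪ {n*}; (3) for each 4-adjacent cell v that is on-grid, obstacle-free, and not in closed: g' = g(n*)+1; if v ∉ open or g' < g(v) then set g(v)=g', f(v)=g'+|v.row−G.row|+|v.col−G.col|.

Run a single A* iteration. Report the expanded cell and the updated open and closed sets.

expanded=(3,3); open=[(2,3) g=5 f=7, (3,2) g=5 f=7, (3,6) g=3 f=9, (4,6) g=2 f=9, (5,3) g=4 f=9, (5,4) g=1 f=7, (5,6) g=1 f=9, (6,5) g=1 f=9]; closed=[(3,3), (3,5), (4,3), (4,4), (4,5), (5,5)]

step 1: expand (3,3) (f=7, h=3) → closed; open now [(2,3) g=5 f=7, (3,2) g=5 f=7, (3,6) g=3 f=9, (4,6) g=2 f=9, (5,3) g=4 f=9, (5,4) g=1 f=7, (5,6) g=1 f=9, (6,5) g=1 f=9]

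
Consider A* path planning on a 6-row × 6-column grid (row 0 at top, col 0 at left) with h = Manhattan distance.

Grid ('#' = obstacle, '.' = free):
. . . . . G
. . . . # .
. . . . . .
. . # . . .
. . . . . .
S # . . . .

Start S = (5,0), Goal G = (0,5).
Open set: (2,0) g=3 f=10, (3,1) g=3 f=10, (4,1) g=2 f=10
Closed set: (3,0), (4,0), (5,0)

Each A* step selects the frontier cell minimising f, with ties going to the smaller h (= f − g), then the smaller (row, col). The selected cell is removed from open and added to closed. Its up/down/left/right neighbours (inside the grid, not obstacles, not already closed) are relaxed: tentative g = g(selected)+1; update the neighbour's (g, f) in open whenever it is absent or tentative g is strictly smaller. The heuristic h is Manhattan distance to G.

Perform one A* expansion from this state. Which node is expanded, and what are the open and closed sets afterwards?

expanded=(2,0); open=[(1,0) g=4 f=10, (2,1) g=4 f=10, (3,1) g=3 f=10, (4,1) g=2 f=10]; closed=[(2,0), (3,0), (4,0), (5,0)]

step 1: expand (2,0) (f=10, h=7) → closed; open now [(1,0) g=4 f=10, (2,1) g=4 f=10, (3,1) g=3 f=10, (4,1) g=2 f=10]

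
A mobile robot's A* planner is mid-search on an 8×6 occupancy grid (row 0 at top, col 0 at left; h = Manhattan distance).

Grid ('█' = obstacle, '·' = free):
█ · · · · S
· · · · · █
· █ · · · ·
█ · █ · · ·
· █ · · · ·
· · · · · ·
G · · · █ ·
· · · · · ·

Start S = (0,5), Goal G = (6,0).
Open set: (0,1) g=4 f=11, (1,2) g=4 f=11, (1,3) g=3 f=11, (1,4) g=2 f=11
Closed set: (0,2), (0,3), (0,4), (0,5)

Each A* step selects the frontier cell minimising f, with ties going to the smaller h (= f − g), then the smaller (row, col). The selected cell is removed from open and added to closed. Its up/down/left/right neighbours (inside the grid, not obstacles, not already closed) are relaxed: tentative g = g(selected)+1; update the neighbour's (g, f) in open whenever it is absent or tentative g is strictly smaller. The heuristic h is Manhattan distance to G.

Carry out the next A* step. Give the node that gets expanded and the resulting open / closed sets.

step 1: expand (0,1) (f=11, h=7) → closed; open now [(1,1) g=5 f=11, (1,2) g=4 f=11, (1,3) g=3 f=11, (1,4) g=2 f=11]

expanded=(0,1); open=[(1,1) g=5 f=11, (1,2) g=4 f=11, (1,3) g=3 f=11, (1,4) g=2 f=11]; closed=[(0,1), (0,2), (0,3), (0,4), (0,5)]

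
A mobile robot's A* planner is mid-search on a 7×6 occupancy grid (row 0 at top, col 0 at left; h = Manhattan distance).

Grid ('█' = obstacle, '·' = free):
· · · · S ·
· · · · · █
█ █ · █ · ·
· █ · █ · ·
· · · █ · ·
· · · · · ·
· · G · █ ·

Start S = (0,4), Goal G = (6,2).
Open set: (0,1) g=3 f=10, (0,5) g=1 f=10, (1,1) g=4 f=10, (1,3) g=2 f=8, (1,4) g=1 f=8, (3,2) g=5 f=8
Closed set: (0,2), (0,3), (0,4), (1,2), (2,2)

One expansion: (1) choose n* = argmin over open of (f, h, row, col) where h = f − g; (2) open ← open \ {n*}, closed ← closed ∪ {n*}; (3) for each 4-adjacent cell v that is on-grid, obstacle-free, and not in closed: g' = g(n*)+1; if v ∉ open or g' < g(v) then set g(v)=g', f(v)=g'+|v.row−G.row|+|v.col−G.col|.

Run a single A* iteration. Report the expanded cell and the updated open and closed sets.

step 1: expand (3,2) (f=8, h=3) → closed; open now [(0,1) g=3 f=10, (0,5) g=1 f=10, (1,1) g=4 f=10, (1,3) g=2 f=8, (1,4) g=1 f=8, (4,2) g=6 f=8]

expanded=(3,2); open=[(0,1) g=3 f=10, (0,5) g=1 f=10, (1,1) g=4 f=10, (1,3) g=2 f=8, (1,4) g=1 f=8, (4,2) g=6 f=8]; closed=[(0,2), (0,3), (0,4), (1,2), (2,2), (3,2)]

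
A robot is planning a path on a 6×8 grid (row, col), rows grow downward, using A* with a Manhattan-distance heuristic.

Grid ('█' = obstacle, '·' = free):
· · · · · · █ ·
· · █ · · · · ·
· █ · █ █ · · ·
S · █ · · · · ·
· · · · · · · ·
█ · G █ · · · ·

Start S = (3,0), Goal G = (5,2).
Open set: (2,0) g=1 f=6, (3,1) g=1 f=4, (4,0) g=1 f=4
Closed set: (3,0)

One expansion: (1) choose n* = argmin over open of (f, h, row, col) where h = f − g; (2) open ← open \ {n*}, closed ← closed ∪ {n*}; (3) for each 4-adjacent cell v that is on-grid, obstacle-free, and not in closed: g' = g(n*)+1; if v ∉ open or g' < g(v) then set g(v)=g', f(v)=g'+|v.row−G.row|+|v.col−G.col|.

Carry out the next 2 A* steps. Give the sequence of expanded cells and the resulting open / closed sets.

order=[(3,1) → (4,1)]; open=[(2,0) g=1 f=6, (4,0) g=1 f=4, (4,2) g=3 f=4, (5,1) g=3 f=4]; closed=[(3,0), (3,1), (4,1)]

step 1: expand (3,1) (f=4, h=3) → closed; open now [(2,0) g=1 f=6, (4,0) g=1 f=4, (4,1) g=2 f=4]
step 2: expand (4,1) (f=4, h=2) → closed; open now [(2,0) g=1 f=6, (4,0) g=1 f=4, (4,2) g=3 f=4, (5,1) g=3 f=4]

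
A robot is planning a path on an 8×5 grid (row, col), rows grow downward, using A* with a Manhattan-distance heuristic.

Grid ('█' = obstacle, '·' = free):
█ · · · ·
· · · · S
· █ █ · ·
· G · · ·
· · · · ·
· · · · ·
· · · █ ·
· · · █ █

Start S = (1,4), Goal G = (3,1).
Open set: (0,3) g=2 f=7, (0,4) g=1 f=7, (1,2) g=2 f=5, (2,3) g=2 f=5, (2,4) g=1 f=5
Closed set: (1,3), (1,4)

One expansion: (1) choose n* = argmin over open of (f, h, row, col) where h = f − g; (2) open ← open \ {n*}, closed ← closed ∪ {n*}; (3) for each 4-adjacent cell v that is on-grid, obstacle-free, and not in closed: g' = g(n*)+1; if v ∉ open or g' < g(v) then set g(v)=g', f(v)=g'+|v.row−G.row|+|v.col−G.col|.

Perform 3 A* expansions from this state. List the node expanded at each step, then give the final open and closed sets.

step 1: expand (1,2) (f=5, h=3) → closed; open now [(0,2) g=3 f=7, (0,3) g=2 f=7, (0,4) g=1 f=7, (1,1) g=3 f=5, (2,3) g=2 f=5, (2,4) g=1 f=5]
step 2: expand (1,1) (f=5, h=2) → closed; open now [(0,1) g=4 f=7, (0,2) g=3 f=7, (0,3) g=2 f=7, (0,4) g=1 f=7, (1,0) g=4 f=7, (2,3) g=2 f=5, (2,4) g=1 f=5]
step 3: expand (2,3) (f=5, h=3) → closed; open now [(0,1) g=4 f=7, (0,2) g=3 f=7, (0,3) g=2 f=7, (0,4) g=1 f=7, (1,0) g=4 f=7, (2,4) g=1 f=5, (3,3) g=3 f=5]

order=[(1,2) → (1,1) → (2,3)]; open=[(0,1) g=4 f=7, (0,2) g=3 f=7, (0,3) g=2 f=7, (0,4) g=1 f=7, (1,0) g=4 f=7, (2,4) g=1 f=5, (3,3) g=3 f=5]; closed=[(1,1), (1,2), (1,3), (1,4), (2,3)]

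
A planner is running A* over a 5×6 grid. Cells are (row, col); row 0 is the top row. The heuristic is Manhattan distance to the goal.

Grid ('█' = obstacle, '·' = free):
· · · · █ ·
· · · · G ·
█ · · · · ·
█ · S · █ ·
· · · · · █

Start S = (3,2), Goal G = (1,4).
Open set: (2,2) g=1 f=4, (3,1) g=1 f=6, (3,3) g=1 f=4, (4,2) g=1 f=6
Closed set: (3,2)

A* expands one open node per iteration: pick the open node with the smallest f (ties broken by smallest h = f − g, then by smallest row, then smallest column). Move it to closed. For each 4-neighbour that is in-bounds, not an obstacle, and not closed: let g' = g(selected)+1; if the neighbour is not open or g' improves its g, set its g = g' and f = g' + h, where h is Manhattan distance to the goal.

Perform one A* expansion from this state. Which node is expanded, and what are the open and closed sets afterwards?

step 1: expand (2,2) (f=4, h=3) → closed; open now [(1,2) g=2 f=4, (2,1) g=2 f=6, (2,3) g=2 f=4, (3,1) g=1 f=6, (3,3) g=1 f=4, (4,2) g=1 f=6]

expanded=(2,2); open=[(1,2) g=2 f=4, (2,1) g=2 f=6, (2,3) g=2 f=4, (3,1) g=1 f=6, (3,3) g=1 f=4, (4,2) g=1 f=6]; closed=[(2,2), (3,2)]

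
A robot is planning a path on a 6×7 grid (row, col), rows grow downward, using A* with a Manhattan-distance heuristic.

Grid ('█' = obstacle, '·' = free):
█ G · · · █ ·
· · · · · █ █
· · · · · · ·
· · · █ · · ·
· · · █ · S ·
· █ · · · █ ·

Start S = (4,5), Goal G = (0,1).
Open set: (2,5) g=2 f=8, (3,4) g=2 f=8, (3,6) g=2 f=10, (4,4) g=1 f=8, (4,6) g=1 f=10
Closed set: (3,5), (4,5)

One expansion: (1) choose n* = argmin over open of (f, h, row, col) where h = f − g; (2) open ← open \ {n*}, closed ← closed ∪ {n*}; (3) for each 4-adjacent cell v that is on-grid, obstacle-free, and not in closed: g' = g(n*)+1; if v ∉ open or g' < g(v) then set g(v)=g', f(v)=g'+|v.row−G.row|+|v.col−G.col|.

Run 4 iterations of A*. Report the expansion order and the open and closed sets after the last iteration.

order=[(2,5) → (2,4) → (1,4) → (0,4)]; open=[(0,3) g=6 f=8, (1,3) g=5 f=8, (2,3) g=4 f=8, (2,6) g=3 f=10, (3,4) g=2 f=8, (3,6) g=2 f=10, (4,4) g=1 f=8, (4,6) g=1 f=10]; closed=[(0,4), (1,4), (2,4), (2,5), (3,5), (4,5)]

step 1: expand (2,5) (f=8, h=6) → closed; open now [(2,4) g=3 f=8, (2,6) g=3 f=10, (3,4) g=2 f=8, (3,6) g=2 f=10, (4,4) g=1 f=8, (4,6) g=1 f=10]
step 2: expand (2,4) (f=8, h=5) → closed; open now [(1,4) g=4 f=8, (2,3) g=4 f=8, (2,6) g=3 f=10, (3,4) g=2 f=8, (3,6) g=2 f=10, (4,4) g=1 f=8, (4,6) g=1 f=10]
step 3: expand (1,4) (f=8, h=4) → closed; open now [(0,4) g=5 f=8, (1,3) g=5 f=8, (2,3) g=4 f=8, (2,6) g=3 f=10, (3,4) g=2 f=8, (3,6) g=2 f=10, (4,4) g=1 f=8, (4,6) g=1 f=10]
step 4: expand (0,4) (f=8, h=3) → closed; open now [(0,3) g=6 f=8, (1,3) g=5 f=8, (2,3) g=4 f=8, (2,6) g=3 f=10, (3,4) g=2 f=8, (3,6) g=2 f=10, (4,4) g=1 f=8, (4,6) g=1 f=10]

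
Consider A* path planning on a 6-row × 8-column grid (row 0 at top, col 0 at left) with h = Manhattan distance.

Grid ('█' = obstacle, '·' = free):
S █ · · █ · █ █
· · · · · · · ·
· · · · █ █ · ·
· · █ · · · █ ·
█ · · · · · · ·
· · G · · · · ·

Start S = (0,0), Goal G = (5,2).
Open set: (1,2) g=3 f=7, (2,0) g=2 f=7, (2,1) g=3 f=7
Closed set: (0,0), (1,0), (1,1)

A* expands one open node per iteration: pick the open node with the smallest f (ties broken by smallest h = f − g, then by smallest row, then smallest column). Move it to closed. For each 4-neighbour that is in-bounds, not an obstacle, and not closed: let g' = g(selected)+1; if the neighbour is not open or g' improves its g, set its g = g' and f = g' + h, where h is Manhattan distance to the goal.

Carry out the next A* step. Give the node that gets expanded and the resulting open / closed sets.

step 1: expand (1,2) (f=7, h=4) → closed; open now [(0,2) g=4 f=9, (1,3) g=4 f=9, (2,0) g=2 f=7, (2,1) g=3 f=7, (2,2) g=4 f=7]

expanded=(1,2); open=[(0,2) g=4 f=9, (1,3) g=4 f=9, (2,0) g=2 f=7, (2,1) g=3 f=7, (2,2) g=4 f=7]; closed=[(0,0), (1,0), (1,1), (1,2)]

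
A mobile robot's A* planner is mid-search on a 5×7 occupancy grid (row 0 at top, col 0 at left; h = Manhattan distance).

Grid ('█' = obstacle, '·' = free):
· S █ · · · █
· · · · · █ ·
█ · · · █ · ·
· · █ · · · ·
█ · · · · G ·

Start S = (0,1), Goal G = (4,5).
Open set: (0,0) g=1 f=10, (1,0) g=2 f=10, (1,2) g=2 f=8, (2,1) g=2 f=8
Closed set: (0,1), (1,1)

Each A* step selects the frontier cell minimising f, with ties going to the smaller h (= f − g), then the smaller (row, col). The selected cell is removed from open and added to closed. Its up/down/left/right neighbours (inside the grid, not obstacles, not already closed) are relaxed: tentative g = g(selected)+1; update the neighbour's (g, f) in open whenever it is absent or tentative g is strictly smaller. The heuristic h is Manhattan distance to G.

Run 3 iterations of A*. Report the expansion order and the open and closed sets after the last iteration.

step 1: expand (1,2) (f=8, h=6) → closed; open now [(0,0) g=1 f=10, (1,0) g=2 f=10, (1,3) g=3 f=8, (2,1) g=2 f=8, (2,2) g=3 f=8]
step 2: expand (1,3) (f=8, h=5) → closed; open now [(0,0) g=1 f=10, (0,3) g=4 f=10, (1,0) g=2 f=10, (1,4) g=4 f=8, (2,1) g=2 f=8, (2,2) g=3 f=8, (2,3) g=4 f=8]
step 3: expand (1,4) (f=8, h=4) → closed; open now [(0,0) g=1 f=10, (0,3) g=4 f=10, (0,4) g=5 f=10, (1,0) g=2 f=10, (2,1) g=2 f=8, (2,2) g=3 f=8, (2,3) g=4 f=8]

order=[(1,2) → (1,3) → (1,4)]; open=[(0,0) g=1 f=10, (0,3) g=4 f=10, (0,4) g=5 f=10, (1,0) g=2 f=10, (2,1) g=2 f=8, (2,2) g=3 f=8, (2,3) g=4 f=8]; closed=[(0,1), (1,1), (1,2), (1,3), (1,4)]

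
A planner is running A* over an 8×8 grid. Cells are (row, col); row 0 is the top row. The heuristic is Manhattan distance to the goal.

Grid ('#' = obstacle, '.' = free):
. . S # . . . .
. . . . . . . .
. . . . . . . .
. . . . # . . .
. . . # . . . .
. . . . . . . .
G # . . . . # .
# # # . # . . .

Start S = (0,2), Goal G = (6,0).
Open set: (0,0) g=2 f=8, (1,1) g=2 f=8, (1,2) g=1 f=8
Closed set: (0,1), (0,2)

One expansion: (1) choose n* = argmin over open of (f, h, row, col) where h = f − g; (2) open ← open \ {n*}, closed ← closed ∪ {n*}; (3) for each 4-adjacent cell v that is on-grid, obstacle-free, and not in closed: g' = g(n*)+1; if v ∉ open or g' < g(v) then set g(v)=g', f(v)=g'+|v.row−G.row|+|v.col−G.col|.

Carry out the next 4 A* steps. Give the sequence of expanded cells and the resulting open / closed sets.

step 1: expand (0,0) (f=8, h=6) → closed; open now [(1,0) g=3 f=8, (1,1) g=2 f=8, (1,2) g=1 f=8]
step 2: expand (1,0) (f=8, h=5) → closed; open now [(1,1) g=2 f=8, (1,2) g=1 f=8, (2,0) g=4 f=8]
step 3: expand (2,0) (f=8, h=4) → closed; open now [(1,1) g=2 f=8, (1,2) g=1 f=8, (2,1) g=5 f=10, (3,0) g=5 f=8]
step 4: expand (3,0) (f=8, h=3) → closed; open now [(1,1) g=2 f=8, (1,2) g=1 f=8, (2,1) g=5 f=10, (3,1) g=6 f=10, (4,0) g=6 f=8]

order=[(0,0) → (1,0) → (2,0) → (3,0)]; open=[(1,1) g=2 f=8, (1,2) g=1 f=8, (2,1) g=5 f=10, (3,1) g=6 f=10, (4,0) g=6 f=8]; closed=[(0,0), (0,1), (0,2), (1,0), (2,0), (3,0)]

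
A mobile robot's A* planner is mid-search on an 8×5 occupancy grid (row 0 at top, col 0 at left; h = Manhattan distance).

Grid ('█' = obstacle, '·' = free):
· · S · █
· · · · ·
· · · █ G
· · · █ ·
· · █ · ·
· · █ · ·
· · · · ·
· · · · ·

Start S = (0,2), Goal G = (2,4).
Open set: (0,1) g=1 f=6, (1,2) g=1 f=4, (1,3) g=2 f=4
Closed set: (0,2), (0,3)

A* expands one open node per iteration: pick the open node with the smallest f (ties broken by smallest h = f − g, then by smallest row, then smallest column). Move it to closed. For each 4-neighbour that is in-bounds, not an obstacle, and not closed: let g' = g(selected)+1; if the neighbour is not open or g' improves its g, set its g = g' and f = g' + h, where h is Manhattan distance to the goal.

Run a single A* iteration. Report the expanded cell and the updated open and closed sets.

expanded=(1,3); open=[(0,1) g=1 f=6, (1,2) g=1 f=4, (1,4) g=3 f=4]; closed=[(0,2), (0,3), (1,3)]

step 1: expand (1,3) (f=4, h=2) → closed; open now [(0,1) g=1 f=6, (1,2) g=1 f=4, (1,4) g=3 f=4]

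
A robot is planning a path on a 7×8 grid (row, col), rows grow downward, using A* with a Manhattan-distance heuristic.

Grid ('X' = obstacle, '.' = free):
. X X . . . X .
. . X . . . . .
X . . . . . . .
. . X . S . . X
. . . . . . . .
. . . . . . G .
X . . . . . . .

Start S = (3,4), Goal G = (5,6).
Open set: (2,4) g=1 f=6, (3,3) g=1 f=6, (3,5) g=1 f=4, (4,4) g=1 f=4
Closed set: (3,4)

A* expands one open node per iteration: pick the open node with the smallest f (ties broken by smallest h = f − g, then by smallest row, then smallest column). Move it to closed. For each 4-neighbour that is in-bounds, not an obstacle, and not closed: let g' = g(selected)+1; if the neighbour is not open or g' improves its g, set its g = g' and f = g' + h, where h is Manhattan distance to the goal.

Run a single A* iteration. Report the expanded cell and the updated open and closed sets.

expanded=(3,5); open=[(2,4) g=1 f=6, (2,5) g=2 f=6, (3,3) g=1 f=6, (3,6) g=2 f=4, (4,4) g=1 f=4, (4,5) g=2 f=4]; closed=[(3,4), (3,5)]

step 1: expand (3,5) (f=4, h=3) → closed; open now [(2,4) g=1 f=6, (2,5) g=2 f=6, (3,3) g=1 f=6, (3,6) g=2 f=4, (4,4) g=1 f=4, (4,5) g=2 f=4]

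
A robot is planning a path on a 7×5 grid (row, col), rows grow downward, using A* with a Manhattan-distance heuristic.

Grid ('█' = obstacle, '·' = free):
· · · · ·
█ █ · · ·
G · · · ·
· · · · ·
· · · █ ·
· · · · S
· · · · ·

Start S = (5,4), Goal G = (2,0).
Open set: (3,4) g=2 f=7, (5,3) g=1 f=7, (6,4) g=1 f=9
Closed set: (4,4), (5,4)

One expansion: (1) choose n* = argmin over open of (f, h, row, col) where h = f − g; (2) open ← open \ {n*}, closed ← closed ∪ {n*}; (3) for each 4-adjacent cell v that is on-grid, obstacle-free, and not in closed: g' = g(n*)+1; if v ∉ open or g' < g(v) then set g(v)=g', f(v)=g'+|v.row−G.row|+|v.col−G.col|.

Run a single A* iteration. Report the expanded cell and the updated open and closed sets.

step 1: expand (3,4) (f=7, h=5) → closed; open now [(2,4) g=3 f=7, (3,3) g=3 f=7, (5,3) g=1 f=7, (6,4) g=1 f=9]

expanded=(3,4); open=[(2,4) g=3 f=7, (3,3) g=3 f=7, (5,3) g=1 f=7, (6,4) g=1 f=9]; closed=[(3,4), (4,4), (5,4)]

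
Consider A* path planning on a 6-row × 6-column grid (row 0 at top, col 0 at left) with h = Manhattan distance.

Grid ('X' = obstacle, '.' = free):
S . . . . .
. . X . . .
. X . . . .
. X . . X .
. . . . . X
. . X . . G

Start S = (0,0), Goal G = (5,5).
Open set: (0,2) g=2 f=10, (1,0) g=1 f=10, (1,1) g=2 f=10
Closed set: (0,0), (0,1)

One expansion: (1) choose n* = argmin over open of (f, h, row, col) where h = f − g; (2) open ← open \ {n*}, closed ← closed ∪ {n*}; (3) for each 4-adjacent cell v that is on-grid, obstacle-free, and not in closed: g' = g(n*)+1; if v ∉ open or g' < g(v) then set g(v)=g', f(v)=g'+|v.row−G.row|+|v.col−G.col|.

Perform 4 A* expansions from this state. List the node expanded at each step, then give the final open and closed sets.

order=[(0,2) → (0,3) → (0,4) → (0,5)]; open=[(1,0) g=1 f=10, (1,1) g=2 f=10, (1,3) g=4 f=10, (1,4) g=5 f=10, (1,5) g=6 f=10]; closed=[(0,0), (0,1), (0,2), (0,3), (0,4), (0,5)]

step 1: expand (0,2) (f=10, h=8) → closed; open now [(0,3) g=3 f=10, (1,0) g=1 f=10, (1,1) g=2 f=10]
step 2: expand (0,3) (f=10, h=7) → closed; open now [(0,4) g=4 f=10, (1,0) g=1 f=10, (1,1) g=2 f=10, (1,3) g=4 f=10]
step 3: expand (0,4) (f=10, h=6) → closed; open now [(0,5) g=5 f=10, (1,0) g=1 f=10, (1,1) g=2 f=10, (1,3) g=4 f=10, (1,4) g=5 f=10]
step 4: expand (0,5) (f=10, h=5) → closed; open now [(1,0) g=1 f=10, (1,1) g=2 f=10, (1,3) g=4 f=10, (1,4) g=5 f=10, (1,5) g=6 f=10]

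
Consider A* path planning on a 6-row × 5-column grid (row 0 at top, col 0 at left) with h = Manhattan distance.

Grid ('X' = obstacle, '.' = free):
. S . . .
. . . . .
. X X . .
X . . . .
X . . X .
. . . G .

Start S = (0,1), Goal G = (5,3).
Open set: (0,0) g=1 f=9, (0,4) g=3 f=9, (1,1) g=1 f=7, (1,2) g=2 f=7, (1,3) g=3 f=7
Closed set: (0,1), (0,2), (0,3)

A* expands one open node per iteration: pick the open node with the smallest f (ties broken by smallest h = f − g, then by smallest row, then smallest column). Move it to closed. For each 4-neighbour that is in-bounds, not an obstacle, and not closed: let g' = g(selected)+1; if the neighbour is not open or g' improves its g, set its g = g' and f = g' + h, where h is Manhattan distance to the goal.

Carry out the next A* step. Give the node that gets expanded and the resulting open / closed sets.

expanded=(1,3); open=[(0,0) g=1 f=9, (0,4) g=3 f=9, (1,1) g=1 f=7, (1,2) g=2 f=7, (1,4) g=4 f=9, (2,3) g=4 f=7]; closed=[(0,1), (0,2), (0,3), (1,3)]

step 1: expand (1,3) (f=7, h=4) → closed; open now [(0,0) g=1 f=9, (0,4) g=3 f=9, (1,1) g=1 f=7, (1,2) g=2 f=7, (1,4) g=4 f=9, (2,3) g=4 f=7]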